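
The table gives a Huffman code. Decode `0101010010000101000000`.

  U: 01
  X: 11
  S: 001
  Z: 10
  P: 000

UUUSPUUPP

Read left to right; each codeword is recognised as soon as it completes (prefix code):
  01→U | 01→U | 01→U | 001→S | 000→P | 01→U | 01→U | 000→P | 000→P
Decoded message: UUUSPUUPP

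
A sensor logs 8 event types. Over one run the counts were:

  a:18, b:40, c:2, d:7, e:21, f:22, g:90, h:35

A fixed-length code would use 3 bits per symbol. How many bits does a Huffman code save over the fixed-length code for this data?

101

Fixed-length: 3 bits × 235 symbols = 705 bits.
Huffman merges:
c(2) + d(7) → 9
9 + a(18) → 27
e(21) + f(22) → 43
27 + h(35) → 62
b(40) + 43 → 83
62 + 83 → 145
g(90) + 145 → 235
Huffman total = 9 + 27 + 43 + 62 + 83 + 145 + 235 = 604 bits.
Saving = 705 − 604 = 101 bits.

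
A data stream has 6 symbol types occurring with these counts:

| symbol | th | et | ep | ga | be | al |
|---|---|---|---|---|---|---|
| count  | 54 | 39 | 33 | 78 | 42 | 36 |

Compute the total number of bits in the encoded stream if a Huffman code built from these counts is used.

714

Greedily combine the two least-frequent nodes:
combine ep(33), al(36) → 69
combine et(39), be(42) → 81
combine th(54), 69 → 123
combine ga(78), 81 → 159
combine 123, 159 → 282
Each symbol's bit-cost is frequency × depth; summing gives 714 bits (equivalently 69 + 81 + 123 + 159 + 282).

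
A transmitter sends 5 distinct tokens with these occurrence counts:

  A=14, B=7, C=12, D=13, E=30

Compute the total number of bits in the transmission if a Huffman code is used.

Build the Huffman tree bottom-up:
merge B(7) and C(12): 19
merge D(13) and A(14): 27
merge 19 and 27: 46
merge E(30) and 46: 76
Each symbol's bit-cost is frequency × depth; summing gives 168 bits (equivalently 19 + 27 + 46 + 76).

168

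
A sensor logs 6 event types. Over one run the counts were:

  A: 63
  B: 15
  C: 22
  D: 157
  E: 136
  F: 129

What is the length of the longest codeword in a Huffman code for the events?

Merge the two lowest-weight nodes at each step:
merge B(15) and C(22): 37
merge 37 and A(63): 100
merge 100 and F(129): 229
merge E(136) and D(157): 293
merge 229 and 293: 522
The first pair merged (B, C) ends up deepest, at depth 4.

4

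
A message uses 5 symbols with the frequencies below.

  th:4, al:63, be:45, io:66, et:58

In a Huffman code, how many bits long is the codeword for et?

2

Huffman merges, smallest pair first:
th(4) + be(45) → 49
49 + et(58) → 107
al(63) + io(66) → 129
107 + 129 → 236
et sits 2 levels below the root, so its codeword is 2 bits.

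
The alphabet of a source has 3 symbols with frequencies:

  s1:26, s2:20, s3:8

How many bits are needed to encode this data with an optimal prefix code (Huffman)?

Merge the two smallest weights repeatedly:
s3(8) + s2(20) → 28
s1(26) + 28 → 54
Total encoded bits = sum of merged weights = 28 + 54 = 82.

82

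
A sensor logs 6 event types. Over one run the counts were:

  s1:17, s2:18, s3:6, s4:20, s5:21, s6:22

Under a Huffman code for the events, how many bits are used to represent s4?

Repeatedly merge the two smallest:
merge s3(6) and s1(17): 23
merge s2(18) and s4(20): 38
merge s5(21) and s6(22): 43
merge 23 and 38: 61
merge 43 and 61: 104
The subtree containing s4 is merged 3 times, so code length = 3.

3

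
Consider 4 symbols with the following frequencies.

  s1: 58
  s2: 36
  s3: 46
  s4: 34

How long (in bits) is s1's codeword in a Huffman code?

2

Huffman merges, smallest pair first:
combine s4(34), s2(36) → 70
combine s3(46), s1(58) → 104
combine 70, 104 → 174
The subtree containing s1 is merged 2 times, so code length = 2.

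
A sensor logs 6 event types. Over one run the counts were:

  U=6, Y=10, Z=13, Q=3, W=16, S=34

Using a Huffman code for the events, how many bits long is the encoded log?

Merge the two smallest weights repeatedly:
merge Q(3) and U(6): 9
merge 9 and Y(10): 19
merge Z(13) and W(16): 29
merge 19 and 29: 48
merge S(34) and 48: 82
Total encoded bits = sum of merged weights = 9 + 19 + 29 + 48 + 82 = 187.

187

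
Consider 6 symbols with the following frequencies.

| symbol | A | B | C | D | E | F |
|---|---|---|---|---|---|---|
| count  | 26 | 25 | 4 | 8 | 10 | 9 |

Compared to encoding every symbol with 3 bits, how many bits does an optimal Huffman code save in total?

Fixed-length: 3 bits × 82 symbols = 246 bits.
Huffman merges:
combine C(4), D(8) → 12
combine F(9), E(10) → 19
combine 12, 19 → 31
combine B(25), A(26) → 51
combine 31, 51 → 82
Huffman total = 12 + 19 + 31 + 51 + 82 = 195 bits.
Saving = 246 − 195 = 51 bits.

51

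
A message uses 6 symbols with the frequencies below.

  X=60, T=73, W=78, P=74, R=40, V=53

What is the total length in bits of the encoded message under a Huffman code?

Build the Huffman tree bottom-up:
combine R(40), V(53) → 93
combine X(60), T(73) → 133
combine P(74), W(78) → 152
combine 93, 133 → 226
combine 152, 226 → 378
Each symbol's bit-cost is frequency × depth; summing gives 982 bits (equivalently 93 + 133 + 152 + 226 + 378).

982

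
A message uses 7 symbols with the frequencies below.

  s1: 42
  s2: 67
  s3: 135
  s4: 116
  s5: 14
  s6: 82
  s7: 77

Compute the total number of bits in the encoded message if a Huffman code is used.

Build the Huffman tree bottom-up:
s5(14) + s1(42) → 56
56 + s2(67) → 123
s7(77) + s6(82) → 159
s4(116) + 123 → 239
s3(135) + 159 → 294
239 + 294 → 533
The encoded length is the sum of every internal node's weight: 56 + 123 + 159 + 239 + 294 + 533 = 1404 bits.

1404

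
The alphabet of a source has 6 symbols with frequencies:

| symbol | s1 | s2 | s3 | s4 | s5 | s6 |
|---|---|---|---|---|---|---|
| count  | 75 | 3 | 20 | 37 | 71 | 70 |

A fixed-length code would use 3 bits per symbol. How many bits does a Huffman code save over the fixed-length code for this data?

193

Fixed-length: 3 bits × 276 symbols = 828 bits.
Huffman merges:
s2(3) + s3(20) → 23
23 + s4(37) → 60
60 + s6(70) → 130
s5(71) + s1(75) → 146
130 + 146 → 276
Huffman total = 23 + 60 + 130 + 146 + 276 = 635 bits.
Saving = 828 − 635 = 193 bits.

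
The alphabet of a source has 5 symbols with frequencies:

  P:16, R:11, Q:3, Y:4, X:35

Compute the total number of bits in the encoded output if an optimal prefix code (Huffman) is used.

128

Build the Huffman tree bottom-up:
merge Q(3) and Y(4): 7
merge 7 and R(11): 18
merge P(16) and 18: 34
merge 34 and X(35): 69
Each symbol's bit-cost is frequency × depth; summing gives 128 bits (equivalently 7 + 18 + 34 + 69).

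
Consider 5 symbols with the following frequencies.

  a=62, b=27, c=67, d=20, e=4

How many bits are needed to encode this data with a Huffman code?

Build the Huffman tree bottom-up:
combine e(4), d(20) → 24
combine 24, b(27) → 51
combine 51, a(62) → 113
combine c(67), 113 → 180
The encoded length is the sum of every internal node's weight: 24 + 51 + 113 + 180 = 368 bits.

368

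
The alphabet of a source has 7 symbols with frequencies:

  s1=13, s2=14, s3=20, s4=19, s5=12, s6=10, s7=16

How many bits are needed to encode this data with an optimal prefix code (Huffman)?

Merge the two smallest weights repeatedly:
combine s6(10), s5(12) → 22
combine s1(13), s2(14) → 27
combine s7(16), s4(19) → 35
combine s3(20), 22 → 42
combine 27, 35 → 62
combine 42, 62 → 104
Total encoded bits = sum of merged weights = 22 + 27 + 35 + 42 + 62 + 104 = 292.

292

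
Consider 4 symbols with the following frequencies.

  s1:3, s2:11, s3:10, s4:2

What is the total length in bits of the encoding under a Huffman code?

Merge the two smallest weights repeatedly:
combine s4(2), s1(3) → 5
combine 5, s3(10) → 15
combine s2(11), 15 → 26
Total encoded bits = sum of merged weights = 5 + 15 + 26 = 46.

46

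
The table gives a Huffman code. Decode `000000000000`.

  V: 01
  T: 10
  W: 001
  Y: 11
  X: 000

XXXX

Read left to right; each codeword is recognised as soon as it completes (prefix code):
  000→X | 000→X | 000→X | 000→X
Decoded message: XXXX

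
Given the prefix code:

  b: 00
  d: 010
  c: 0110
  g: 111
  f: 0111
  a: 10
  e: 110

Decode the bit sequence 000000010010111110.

bbbddge

Read left to right; each codeword is recognised as soon as it completes (prefix code):
  00→b | 00→b | 00→b | 010→d | 010→d | 111→g | 110→e
Decoded message: bbbddge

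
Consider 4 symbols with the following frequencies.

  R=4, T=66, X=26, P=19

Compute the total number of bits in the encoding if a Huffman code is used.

187

Build the Huffman tree bottom-up:
R(4) + P(19) → 23
23 + X(26) → 49
49 + T(66) → 115
Total encoded bits = sum of merged weights = 23 + 49 + 115 = 187.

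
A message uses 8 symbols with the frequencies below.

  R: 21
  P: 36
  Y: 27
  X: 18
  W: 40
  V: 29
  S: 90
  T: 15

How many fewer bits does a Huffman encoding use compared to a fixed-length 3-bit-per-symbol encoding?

57

Fixed-length: 3 bits × 276 symbols = 828 bits.
Huffman merges:
merge T(15) and X(18): 33
merge R(21) and Y(27): 48
merge V(29) and 33: 62
merge P(36) and W(40): 76
merge 48 and 62: 110
merge 76 and S(90): 166
merge 110 and 166: 276
Huffman total = 33 + 48 + 62 + 76 + 110 + 166 + 276 = 771 bits.
Saving = 828 − 771 = 57 bits.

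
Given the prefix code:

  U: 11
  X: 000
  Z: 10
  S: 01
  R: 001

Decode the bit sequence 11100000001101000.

UZXXUSX

Read left to right; each codeword is recognised as soon as it completes (prefix code):
  11→U | 10→Z | 000→X | 000→X | 11→U | 01→S | 000→X
Decoded message: UZXXUSX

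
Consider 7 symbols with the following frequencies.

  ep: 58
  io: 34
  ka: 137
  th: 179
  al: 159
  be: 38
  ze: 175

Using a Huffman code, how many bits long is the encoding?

Build the Huffman tree bottom-up:
merge io(34) and be(38): 72
merge ep(58) and 72: 130
merge 130 and ka(137): 267
merge al(159) and ze(175): 334
merge th(179) and 267: 446
merge 334 and 446: 780
Total encoded bits = sum of merged weights = 72 + 130 + 267 + 334 + 446 + 780 = 2029.

2029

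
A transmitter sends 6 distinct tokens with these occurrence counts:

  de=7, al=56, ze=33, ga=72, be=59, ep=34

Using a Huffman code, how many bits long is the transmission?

Merge the two smallest weights repeatedly:
merge de(7) and ze(33): 40
merge ep(34) and 40: 74
merge al(56) and be(59): 115
merge ga(72) and 74: 146
merge 115 and 146: 261
Total encoded bits = sum of merged weights = 40 + 74 + 115 + 146 + 261 = 636.

636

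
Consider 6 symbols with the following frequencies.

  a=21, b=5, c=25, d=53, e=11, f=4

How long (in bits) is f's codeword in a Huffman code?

Huffman merges, smallest pair first:
f(4) + b(5) → 9
9 + e(11) → 20
20 + a(21) → 41
c(25) + 41 → 66
d(53) + 66 → 119
f's leaf is at depth 5, giving a 5-bit codeword.

5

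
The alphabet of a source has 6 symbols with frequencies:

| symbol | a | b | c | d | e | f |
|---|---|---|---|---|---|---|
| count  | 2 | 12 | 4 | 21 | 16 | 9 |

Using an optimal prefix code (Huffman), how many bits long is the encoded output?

Merge the two smallest weights repeatedly:
a(2) + c(4) → 6
6 + f(9) → 15
b(12) + 15 → 27
e(16) + d(21) → 37
27 + 37 → 64
Each symbol's bit-cost is frequency × depth; summing gives 149 bits (equivalently 6 + 15 + 27 + 37 + 64).

149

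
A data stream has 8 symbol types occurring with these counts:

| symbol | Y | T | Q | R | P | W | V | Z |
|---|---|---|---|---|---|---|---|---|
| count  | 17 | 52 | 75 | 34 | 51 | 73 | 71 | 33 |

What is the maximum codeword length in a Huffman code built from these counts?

Merge the two lowest-weight nodes at each step:
merge Y(17) and Z(33): 50
merge R(34) and 50: 84
merge P(51) and T(52): 103
merge V(71) and W(73): 144
merge Q(75) and 84: 159
merge 103 and 144: 247
merge 159 and 247: 406
The first pair merged (Y, Z) ends up deepest, at depth 4.

4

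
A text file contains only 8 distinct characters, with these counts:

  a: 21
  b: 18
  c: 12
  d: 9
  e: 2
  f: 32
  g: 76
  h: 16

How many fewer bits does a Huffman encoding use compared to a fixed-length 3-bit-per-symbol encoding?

Fixed-length: 3 bits × 186 symbols = 558 bits.
Huffman merges:
combine e(2), d(9) → 11
combine 11, c(12) → 23
combine h(16), b(18) → 34
combine a(21), 23 → 44
combine f(32), 34 → 66
combine 44, 66 → 110
combine g(76), 110 → 186
Huffman total = 11 + 23 + 34 + 44 + 66 + 110 + 186 = 474 bits.
Saving = 558 − 474 = 84 bits.

84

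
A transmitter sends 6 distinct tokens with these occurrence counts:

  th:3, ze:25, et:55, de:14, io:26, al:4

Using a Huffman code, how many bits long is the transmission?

273

Greedily combine the two least-frequent nodes:
merge th(3) and al(4): 7
merge 7 and de(14): 21
merge 21 and ze(25): 46
merge io(26) and 46: 72
merge et(55) and 72: 127
The encoded length is the sum of every internal node's weight: 7 + 21 + 46 + 72 + 127 = 273 bits.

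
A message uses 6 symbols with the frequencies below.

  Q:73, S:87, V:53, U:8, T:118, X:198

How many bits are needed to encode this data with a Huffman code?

Merge the two smallest weights repeatedly:
U(8) + V(53) → 61
61 + Q(73) → 134
S(87) + T(118) → 205
134 + X(198) → 332
205 + 332 → 537
The encoded length is the sum of every internal node's weight: 61 + 134 + 205 + 332 + 537 = 1269 bits.

1269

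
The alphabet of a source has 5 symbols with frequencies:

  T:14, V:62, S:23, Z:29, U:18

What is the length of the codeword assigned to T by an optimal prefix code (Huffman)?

Build the tree from the bottom:
merge T(14) and U(18): 32
merge S(23) and Z(29): 52
merge 32 and 52: 84
merge V(62) and 84: 146
The subtree containing T is merged 3 times, so code length = 3.

3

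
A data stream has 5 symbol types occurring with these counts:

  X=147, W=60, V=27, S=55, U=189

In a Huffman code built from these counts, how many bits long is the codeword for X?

2

Huffman merges, smallest pair first:
combine V(27), S(55) → 82
combine W(60), 82 → 142
combine 142, X(147) → 289
combine U(189), 289 → 478
X's leaf is at depth 2, giving a 2-bit codeword.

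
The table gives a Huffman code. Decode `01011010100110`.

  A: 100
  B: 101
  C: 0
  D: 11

Read left to right; each codeword is recognised as soon as it completes (prefix code):
  0→C | 101→B | 101→B | 0→C | 100→A | 11→D | 0→C
Decoded message: CBBCADC

CBBCADC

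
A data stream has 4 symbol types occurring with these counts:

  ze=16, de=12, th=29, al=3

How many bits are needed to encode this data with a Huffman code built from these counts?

106

Greedily combine the two least-frequent nodes:
combine al(3), de(12) → 15
combine 15, ze(16) → 31
combine th(29), 31 → 60
Total encoded bits = sum of merged weights = 15 + 31 + 60 = 106.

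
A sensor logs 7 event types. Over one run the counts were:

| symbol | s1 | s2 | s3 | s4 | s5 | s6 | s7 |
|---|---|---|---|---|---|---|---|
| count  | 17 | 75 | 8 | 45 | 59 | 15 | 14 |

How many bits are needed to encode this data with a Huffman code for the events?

574

Greedily combine the two least-frequent nodes:
s3(8) + s7(14) → 22
s6(15) + s1(17) → 32
22 + 32 → 54
s4(45) + 54 → 99
s5(59) + s2(75) → 134
99 + 134 → 233
Total encoded bits = sum of merged weights = 22 + 32 + 54 + 99 + 134 + 233 = 574.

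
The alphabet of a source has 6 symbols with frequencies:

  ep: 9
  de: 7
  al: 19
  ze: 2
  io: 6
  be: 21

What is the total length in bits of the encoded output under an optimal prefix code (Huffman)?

Build the Huffman tree bottom-up:
ze(2) + io(6) → 8
de(7) + 8 → 15
ep(9) + 15 → 24
al(19) + be(21) → 40
24 + 40 → 64
Total encoded bits = sum of merged weights = 8 + 15 + 24 + 40 + 64 = 151.

151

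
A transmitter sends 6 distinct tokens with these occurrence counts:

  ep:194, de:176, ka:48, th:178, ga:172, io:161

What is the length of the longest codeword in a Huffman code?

Merge the two lowest-weight nodes at each step:
combine ka(48), io(161) → 209
combine ga(172), de(176) → 348
combine th(178), ep(194) → 372
combine 209, 348 → 557
combine 372, 557 → 929
Maximum depth reached is 3.

3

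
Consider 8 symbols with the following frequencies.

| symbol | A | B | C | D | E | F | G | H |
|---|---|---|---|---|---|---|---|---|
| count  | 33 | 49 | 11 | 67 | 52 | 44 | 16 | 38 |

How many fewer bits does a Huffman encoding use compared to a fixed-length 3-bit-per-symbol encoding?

Fixed-length: 3 bits × 310 symbols = 930 bits.
Huffman merges:
merge C(11) and G(16): 27
merge 27 and A(33): 60
merge H(38) and F(44): 82
merge B(49) and E(52): 101
merge 60 and D(67): 127
merge 82 and 101: 183
merge 127 and 183: 310
Huffman total = 27 + 60 + 82 + 101 + 127 + 183 + 310 = 890 bits.
Saving = 930 − 890 = 40 bits.

40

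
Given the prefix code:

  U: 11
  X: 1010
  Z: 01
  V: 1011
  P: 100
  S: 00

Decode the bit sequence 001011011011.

Read left to right; each codeword is recognised as soon as it completes (prefix code):
  00→S | 1011→V | 01→Z | 1011→V
Decoded message: SVZV

SVZV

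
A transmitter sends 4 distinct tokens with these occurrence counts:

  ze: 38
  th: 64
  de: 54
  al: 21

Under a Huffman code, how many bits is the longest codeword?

Merge the two lowest-weight nodes at each step:
merge al(21) and ze(38): 59
merge de(54) and 59: 113
merge th(64) and 113: 177
Maximum depth reached is 3.

3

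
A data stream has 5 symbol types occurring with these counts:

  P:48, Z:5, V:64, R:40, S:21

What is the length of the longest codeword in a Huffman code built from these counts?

Merge the two lowest-weight nodes at each step:
Z(5) + S(21) → 26
26 + R(40) → 66
P(48) + V(64) → 112
66 + 112 → 178
Maximum depth reached is 3.

3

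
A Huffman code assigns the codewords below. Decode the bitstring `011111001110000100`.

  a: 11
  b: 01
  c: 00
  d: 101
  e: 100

Read left to right; each codeword is recognised as soon as it completes (prefix code):
  01→b | 11→a | 11→a | 00→c | 11→a | 100→e | 00→c | 100→e
Decoded message: baacaece

baacaece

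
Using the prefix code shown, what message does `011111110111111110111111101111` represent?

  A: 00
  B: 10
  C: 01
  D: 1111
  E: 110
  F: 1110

CDEDDCDED

Read left to right; each codeword is recognised as soon as it completes (prefix code):
  01→C | 1111→D | 110→E | 1111→D | 1111→D | 01→C | 1111→D | 110→E | 1111→D
Decoded message: CDEDDCDED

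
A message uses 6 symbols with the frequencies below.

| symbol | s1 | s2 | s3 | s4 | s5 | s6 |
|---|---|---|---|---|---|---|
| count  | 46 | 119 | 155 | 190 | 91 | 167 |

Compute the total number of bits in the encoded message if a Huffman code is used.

1929

Merge the two smallest weights repeatedly:
s1(46) + s5(91) → 137
s2(119) + 137 → 256
s3(155) + s6(167) → 322
s4(190) + 256 → 446
322 + 446 → 768
The encoded length is the sum of every internal node's weight: 137 + 256 + 322 + 446 + 768 = 1929 bits.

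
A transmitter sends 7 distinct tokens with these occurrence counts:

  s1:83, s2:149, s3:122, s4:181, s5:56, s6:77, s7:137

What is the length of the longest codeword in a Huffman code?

4

Merge the two lowest-weight nodes at each step:
merge s5(56) and s6(77): 133
merge s1(83) and s3(122): 205
merge 133 and s7(137): 270
merge s2(149) and s4(181): 330
merge 205 and 270: 475
merge 330 and 475: 805
The rarest symbols sit at the bottom; the longest codeword is 4 bits.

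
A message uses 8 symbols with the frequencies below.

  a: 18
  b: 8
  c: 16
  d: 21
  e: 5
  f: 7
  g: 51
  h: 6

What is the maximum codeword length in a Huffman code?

Merge the two lowest-weight nodes at each step:
combine e(5), h(6) → 11
combine f(7), b(8) → 15
combine 11, 15 → 26
combine c(16), a(18) → 34
combine d(21), 26 → 47
combine 34, 47 → 81
combine g(51), 81 → 132
The first pair merged (e, h) ends up deepest, at depth 5.

5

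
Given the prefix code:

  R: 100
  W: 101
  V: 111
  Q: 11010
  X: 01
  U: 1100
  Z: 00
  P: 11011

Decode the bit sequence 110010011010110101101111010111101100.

URQQPQVWR

Read left to right; each codeword is recognised as soon as it completes (prefix code):
  1100→U | 100→R | 11010→Q | 11010→Q | 11011→P | 11010→Q | 111→V | 101→W | 100→R
Decoded message: URQQPQVWR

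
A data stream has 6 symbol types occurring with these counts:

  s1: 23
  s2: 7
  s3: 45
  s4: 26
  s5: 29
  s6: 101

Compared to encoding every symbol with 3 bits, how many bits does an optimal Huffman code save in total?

Fixed-length: 3 bits × 231 symbols = 693 bits.
Huffman merges:
merge s2(7) and s1(23): 30
merge s4(26) and s5(29): 55
merge 30 and s3(45): 75
merge 55 and 75: 130
merge s6(101) and 130: 231
Huffman total = 30 + 55 + 75 + 130 + 231 = 521 bits.
Saving = 693 − 521 = 172 bits.

172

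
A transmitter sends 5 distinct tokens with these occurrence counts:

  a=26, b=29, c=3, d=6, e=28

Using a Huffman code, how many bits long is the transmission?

193

Merge the two smallest weights repeatedly:
merge c(3) and d(6): 9
merge 9 and a(26): 35
merge e(28) and b(29): 57
merge 35 and 57: 92
Each symbol's bit-cost is frequency × depth; summing gives 193 bits (equivalently 9 + 35 + 57 + 92).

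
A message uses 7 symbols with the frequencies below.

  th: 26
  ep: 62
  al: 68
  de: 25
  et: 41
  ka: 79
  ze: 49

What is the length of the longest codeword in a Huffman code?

Merge the two lowest-weight nodes at each step:
combine de(25), th(26) → 51
combine et(41), ze(49) → 90
combine 51, ep(62) → 113
combine al(68), ka(79) → 147
combine 90, 113 → 203
combine 147, 203 → 350
Maximum depth reached is 4.

4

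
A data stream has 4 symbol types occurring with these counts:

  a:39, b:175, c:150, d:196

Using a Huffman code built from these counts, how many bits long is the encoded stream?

1113

Build the Huffman tree bottom-up:
combine a(39), c(150) → 189
combine b(175), 189 → 364
combine d(196), 364 → 560
The encoded length is the sum of every internal node's weight: 189 + 364 + 560 = 1113 bits.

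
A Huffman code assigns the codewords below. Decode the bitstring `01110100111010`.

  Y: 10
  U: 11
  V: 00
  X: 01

Read left to right; each codeword is recognised as soon as it completes (prefix code):
  01→X | 11→U | 01→X | 00→V | 11→U | 10→Y | 10→Y
Decoded message: XUXVUYY

XUXVUYY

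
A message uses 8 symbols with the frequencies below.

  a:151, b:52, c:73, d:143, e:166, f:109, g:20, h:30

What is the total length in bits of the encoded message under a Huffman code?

2067

Greedily combine the two least-frequent nodes:
combine g(20), h(30) → 50
combine 50, b(52) → 102
combine c(73), 102 → 175
combine f(109), d(143) → 252
combine a(151), e(166) → 317
combine 175, 252 → 427
combine 317, 427 → 744
Each symbol's bit-cost is frequency × depth; summing gives 2067 bits (equivalently 50 + 102 + 175 + 252 + 317 + 427 + 744).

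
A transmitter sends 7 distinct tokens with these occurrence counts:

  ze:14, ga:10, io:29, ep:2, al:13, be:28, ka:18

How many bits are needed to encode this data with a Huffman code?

Merge the two smallest weights repeatedly:
ep(2) + ga(10) → 12
12 + al(13) → 25
ze(14) + ka(18) → 32
25 + be(28) → 53
io(29) + 32 → 61
53 + 61 → 114
The encoded length is the sum of every internal node's weight: 12 + 25 + 32 + 53 + 61 + 114 = 297 bits.

297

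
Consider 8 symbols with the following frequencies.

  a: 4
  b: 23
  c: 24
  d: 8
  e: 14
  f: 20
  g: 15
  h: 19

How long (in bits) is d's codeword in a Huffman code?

4

Build the tree from the bottom:
combine a(4), d(8) → 12
combine 12, e(14) → 26
combine g(15), h(19) → 34
combine f(20), b(23) → 43
combine c(24), 26 → 50
combine 34, 43 → 77
combine 50, 77 → 127
The subtree containing d is merged 4 times, so code length = 4.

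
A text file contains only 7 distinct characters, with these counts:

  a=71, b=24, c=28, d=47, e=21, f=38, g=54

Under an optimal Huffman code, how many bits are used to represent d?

3

Build the tree from the bottom:
merge e(21) and b(24): 45
merge c(28) and f(38): 66
merge 45 and d(47): 92
merge g(54) and 66: 120
merge a(71) and 92: 163
merge 120 and 163: 283
The subtree containing d is merged 3 times, so code length = 3.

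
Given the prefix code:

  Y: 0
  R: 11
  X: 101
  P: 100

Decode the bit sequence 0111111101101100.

YRRRXXP

Read left to right; each codeword is recognised as soon as it completes (prefix code):
  0→Y | 11→R | 11→R | 11→R | 101→X | 101→X | 100→P
Decoded message: YRRRXXP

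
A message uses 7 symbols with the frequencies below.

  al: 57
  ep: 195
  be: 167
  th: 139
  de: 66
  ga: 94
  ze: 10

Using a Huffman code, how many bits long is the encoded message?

Build the Huffman tree bottom-up:
merge ze(10) and al(57): 67
merge de(66) and 67: 133
merge ga(94) and 133: 227
merge th(139) and be(167): 306
merge ep(195) and 227: 422
merge 306 and 422: 728
Total encoded bits = sum of merged weights = 67 + 133 + 227 + 306 + 422 + 728 = 1883.

1883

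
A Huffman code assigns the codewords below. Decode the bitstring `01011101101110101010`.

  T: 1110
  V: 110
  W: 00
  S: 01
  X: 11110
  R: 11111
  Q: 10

Read left to right; each codeword is recognised as soon as it completes (prefix code):
  01→S | 01→S | 110→V | 110→V | 1110→T | 10→Q | 10→Q | 10→Q
Decoded message: SSVVTQQQ

SSVVTQQQ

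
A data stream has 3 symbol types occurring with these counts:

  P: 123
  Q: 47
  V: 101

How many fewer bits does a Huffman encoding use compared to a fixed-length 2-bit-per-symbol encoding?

Fixed-length: 2 bits × 271 symbols = 542 bits.
Huffman merges:
Q(47) + V(101) → 148
P(123) + 148 → 271
Huffman total = 148 + 271 = 419 bits.
Saving = 542 − 419 = 123 bits.

123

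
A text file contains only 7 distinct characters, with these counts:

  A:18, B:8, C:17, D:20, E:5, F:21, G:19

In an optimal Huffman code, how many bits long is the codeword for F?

2

Repeatedly merge the two smallest:
merge E(5) and B(8): 13
merge 13 and C(17): 30
merge A(18) and G(19): 37
merge D(20) and F(21): 41
merge 30 and 37: 67
merge 41 and 67: 108
F's leaf is at depth 2, giving a 2-bit codeword.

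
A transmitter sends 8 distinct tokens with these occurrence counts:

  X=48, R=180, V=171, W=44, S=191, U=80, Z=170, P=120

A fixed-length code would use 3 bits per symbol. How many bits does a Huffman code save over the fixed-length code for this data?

Fixed-length: 3 bits × 1004 symbols = 3012 bits.
Huffman merges:
W(44) + X(48) → 92
U(80) + 92 → 172
P(120) + Z(170) → 290
V(171) + 172 → 343
R(180) + S(191) → 371
290 + 343 → 633
371 + 633 → 1004
Huffman total = 92 + 172 + 290 + 343 + 371 + 633 + 1004 = 2905 bits.
Saving = 3012 − 2905 = 107 bits.

107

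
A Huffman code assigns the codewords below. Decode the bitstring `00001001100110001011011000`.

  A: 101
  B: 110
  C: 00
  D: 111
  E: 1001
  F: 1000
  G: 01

Read left to right; each codeword is recognised as soon as it completes (prefix code):
  00→C | 00→C | 1001→E | 1001→E | 1000→F | 101→A | 101→A | 1000→F
Decoded message: CCEEFAAF

CCEEFAAF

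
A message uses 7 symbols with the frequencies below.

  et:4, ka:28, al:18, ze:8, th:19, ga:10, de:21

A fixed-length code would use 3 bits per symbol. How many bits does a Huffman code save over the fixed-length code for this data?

Fixed-length: 3 bits × 108 symbols = 324 bits.
Huffman merges:
merge et(4) and ze(8): 12
merge ga(10) and 12: 22
merge al(18) and th(19): 37
merge de(21) and 22: 43
merge ka(28) and 37: 65
merge 43 and 65: 108
Huffman total = 12 + 22 + 37 + 43 + 65 + 108 = 287 bits.
Saving = 324 − 287 = 37 bits.

37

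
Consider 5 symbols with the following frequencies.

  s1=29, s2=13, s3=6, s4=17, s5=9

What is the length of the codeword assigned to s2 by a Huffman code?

3

Repeatedly merge the two smallest:
merge s3(6) and s5(9): 15
merge s2(13) and 15: 28
merge s4(17) and 28: 45
merge s1(29) and 45: 74
s2's leaf is at depth 3, giving a 3-bit codeword.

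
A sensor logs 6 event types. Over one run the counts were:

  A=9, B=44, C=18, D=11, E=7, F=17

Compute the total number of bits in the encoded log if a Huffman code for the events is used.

246

Greedily combine the two least-frequent nodes:
E(7) + A(9) → 16
D(11) + 16 → 27
F(17) + C(18) → 35
27 + 35 → 62
B(44) + 62 → 106
The encoded length is the sum of every internal node's weight: 16 + 27 + 35 + 62 + 106 = 246 bits.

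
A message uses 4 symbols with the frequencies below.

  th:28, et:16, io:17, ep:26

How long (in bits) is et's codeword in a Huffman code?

2

Build the tree from the bottom:
et(16) + io(17) → 33
ep(26) + th(28) → 54
33 + 54 → 87
et's leaf is at depth 2, giving a 2-bit codeword.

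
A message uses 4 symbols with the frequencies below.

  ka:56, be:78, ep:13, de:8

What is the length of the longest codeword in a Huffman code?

Merge the two lowest-weight nodes at each step:
de(8) + ep(13) → 21
21 + ka(56) → 77
77 + be(78) → 155
Maximum depth reached is 3.

3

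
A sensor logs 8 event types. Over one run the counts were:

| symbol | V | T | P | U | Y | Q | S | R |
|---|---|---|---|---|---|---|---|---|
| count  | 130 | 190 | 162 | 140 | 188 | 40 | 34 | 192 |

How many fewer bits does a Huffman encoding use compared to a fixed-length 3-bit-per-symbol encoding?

Fixed-length: 3 bits × 1076 symbols = 3228 bits.
Huffman merges:
merge S(34) and Q(40): 74
merge 74 and V(130): 204
merge U(140) and P(162): 302
merge Y(188) and T(190): 378
merge R(192) and 204: 396
merge 302 and 378: 680
merge 396 and 680: 1076
Huffman total = 74 + 204 + 302 + 378 + 396 + 680 + 1076 = 3110 bits.
Saving = 3228 − 3110 = 118 bits.

118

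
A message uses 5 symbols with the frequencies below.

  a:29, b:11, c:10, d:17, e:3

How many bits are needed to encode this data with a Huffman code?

148

Build the Huffman tree bottom-up:
combine e(3), c(10) → 13
combine b(11), 13 → 24
combine d(17), 24 → 41
combine a(29), 41 → 70
Total encoded bits = sum of merged weights = 13 + 24 + 41 + 70 = 148.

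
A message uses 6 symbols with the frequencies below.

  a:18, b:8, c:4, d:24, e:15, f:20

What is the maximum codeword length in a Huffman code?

4

Merge the two lowest-weight nodes at each step:
c(4) + b(8) → 12
12 + e(15) → 27
a(18) + f(20) → 38
d(24) + 27 → 51
38 + 51 → 89
The first pair merged (c, b) ends up deepest, at depth 4.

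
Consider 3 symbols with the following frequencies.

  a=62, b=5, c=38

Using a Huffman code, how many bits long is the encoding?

Greedily combine the two least-frequent nodes:
merge b(5) and c(38): 43
merge 43 and a(62): 105
The encoded length is the sum of every internal node's weight: 43 + 105 = 148 bits.

148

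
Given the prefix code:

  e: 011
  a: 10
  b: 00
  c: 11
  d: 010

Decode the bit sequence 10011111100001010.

Read left to right; each codeword is recognised as soon as it completes (prefix code):
  10→a | 011→e | 11→c | 11→c | 00→b | 00→b | 10→a | 10→a
Decoded message: aeccbbaa

aeccbbaa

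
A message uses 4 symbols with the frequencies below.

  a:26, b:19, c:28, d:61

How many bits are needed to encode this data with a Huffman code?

Build the Huffman tree bottom-up:
b(19) + a(26) → 45
c(28) + 45 → 73
d(61) + 73 → 134
Total encoded bits = sum of merged weights = 45 + 73 + 134 = 252.

252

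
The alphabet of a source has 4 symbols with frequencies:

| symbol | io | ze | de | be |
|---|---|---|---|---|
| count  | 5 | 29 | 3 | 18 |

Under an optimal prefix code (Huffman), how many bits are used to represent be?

Repeatedly merge the two smallest:
combine de(3), io(5) → 8
combine 8, be(18) → 26
combine 26, ze(29) → 55
be sits 2 levels below the root, so its codeword is 2 bits.

2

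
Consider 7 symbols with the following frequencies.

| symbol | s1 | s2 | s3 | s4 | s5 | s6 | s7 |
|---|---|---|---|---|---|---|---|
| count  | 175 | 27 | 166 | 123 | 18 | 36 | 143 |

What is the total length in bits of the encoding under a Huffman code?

Greedily combine the two least-frequent nodes:
s5(18) + s2(27) → 45
s6(36) + 45 → 81
81 + s4(123) → 204
s7(143) + s3(166) → 309
s1(175) + 204 → 379
309 + 379 → 688
The encoded length is the sum of every internal node's weight: 45 + 81 + 204 + 309 + 379 + 688 = 1706 bits.

1706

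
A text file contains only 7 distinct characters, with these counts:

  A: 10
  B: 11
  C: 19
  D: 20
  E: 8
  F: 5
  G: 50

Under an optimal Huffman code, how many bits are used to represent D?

3

Repeatedly merge the two smallest:
merge F(5) and E(8): 13
merge A(10) and B(11): 21
merge 13 and C(19): 32
merge D(20) and 21: 41
merge 32 and 41: 73
merge G(50) and 73: 123
The subtree containing D is merged 3 times, so code length = 3.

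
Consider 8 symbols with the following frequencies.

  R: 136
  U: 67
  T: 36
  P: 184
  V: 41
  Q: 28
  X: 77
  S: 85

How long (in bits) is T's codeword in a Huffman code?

5

Build the tree from the bottom:
merge Q(28) and T(36): 64
merge V(41) and 64: 105
merge U(67) and X(77): 144
merge S(85) and 105: 190
merge R(136) and 144: 280
merge P(184) and 190: 374
merge 280 and 374: 654
T's leaf is at depth 5, giving a 5-bit codeword.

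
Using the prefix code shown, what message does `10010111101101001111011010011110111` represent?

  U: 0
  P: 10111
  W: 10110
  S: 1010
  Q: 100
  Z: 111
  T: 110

Read left to right; each codeword is recognised as soon as it completes (prefix code):
  100→Q | 10111→P | 10110→W | 100→Q | 111→Z | 10110→W | 100→Q | 111→Z | 10111→P
Decoded message: QPWQZWQZP

QPWQZWQZP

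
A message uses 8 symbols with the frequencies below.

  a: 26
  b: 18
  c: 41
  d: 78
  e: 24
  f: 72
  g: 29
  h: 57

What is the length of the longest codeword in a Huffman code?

4

Merge the two lowest-weight nodes at each step:
merge b(18) and e(24): 42
merge a(26) and g(29): 55
merge c(41) and 42: 83
merge 55 and h(57): 112
merge f(72) and d(78): 150
merge 83 and 112: 195
merge 150 and 195: 345
The first pair merged (b, e) ends up deepest, at depth 4.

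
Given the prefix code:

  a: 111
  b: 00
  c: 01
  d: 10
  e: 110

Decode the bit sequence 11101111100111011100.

Read left to right; each codeword is recognised as soon as it completes (prefix code):
  111→a | 01→c | 111→a | 10→d | 01→c | 110→e | 111→a | 00→b
Decoded message: acadceab

acadceab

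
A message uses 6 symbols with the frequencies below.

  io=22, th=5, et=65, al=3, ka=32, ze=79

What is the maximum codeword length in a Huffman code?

5

Merge the two lowest-weight nodes at each step:
merge al(3) and th(5): 8
merge 8 and io(22): 30
merge 30 and ka(32): 62
merge 62 and et(65): 127
merge ze(79) and 127: 206
The rarest symbols sit at the bottom; the longest codeword is 5 bits.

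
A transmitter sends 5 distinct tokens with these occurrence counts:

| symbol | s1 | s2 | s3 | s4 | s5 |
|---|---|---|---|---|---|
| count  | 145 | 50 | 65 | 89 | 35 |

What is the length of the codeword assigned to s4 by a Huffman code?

Build the tree from the bottom:
s5(35) + s2(50) → 85
s3(65) + 85 → 150
s4(89) + s1(145) → 234
150 + 234 → 384
s4's leaf is at depth 2, giving a 2-bit codeword.

2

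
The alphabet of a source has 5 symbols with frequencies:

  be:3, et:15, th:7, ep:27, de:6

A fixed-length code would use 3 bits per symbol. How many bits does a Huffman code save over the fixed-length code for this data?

Fixed-length: 3 bits × 58 symbols = 174 bits.
Huffman merges:
merge be(3) and de(6): 9
merge th(7) and 9: 16
merge et(15) and 16: 31
merge ep(27) and 31: 58
Huffman total = 9 + 16 + 31 + 58 = 114 bits.
Saving = 174 − 114 = 60 bits.

60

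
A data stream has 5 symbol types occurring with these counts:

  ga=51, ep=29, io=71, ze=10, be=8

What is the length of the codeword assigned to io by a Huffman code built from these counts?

1

Build the tree from the bottom:
combine be(8), ze(10) → 18
combine 18, ep(29) → 47
combine 47, ga(51) → 98
combine io(71), 98 → 169
io sits one level below the root: a 1-bit codeword.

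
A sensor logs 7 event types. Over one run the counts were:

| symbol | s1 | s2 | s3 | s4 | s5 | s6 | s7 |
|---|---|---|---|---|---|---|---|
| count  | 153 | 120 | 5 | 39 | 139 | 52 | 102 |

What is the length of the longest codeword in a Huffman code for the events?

Merge the two lowest-weight nodes at each step:
s3(5) + s4(39) → 44
44 + s6(52) → 96
96 + s7(102) → 198
s2(120) + s5(139) → 259
s1(153) + 198 → 351
259 + 351 → 610
The rarest symbols sit at the bottom; the longest codeword is 5 bits.

5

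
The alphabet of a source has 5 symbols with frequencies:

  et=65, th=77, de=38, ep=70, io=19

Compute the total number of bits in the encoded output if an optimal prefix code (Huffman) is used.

595

Merge the two smallest weights repeatedly:
io(19) + de(38) → 57
57 + et(65) → 122
ep(70) + th(77) → 147
122 + 147 → 269
Each symbol's bit-cost is frequency × depth; summing gives 595 bits (equivalently 57 + 122 + 147 + 269).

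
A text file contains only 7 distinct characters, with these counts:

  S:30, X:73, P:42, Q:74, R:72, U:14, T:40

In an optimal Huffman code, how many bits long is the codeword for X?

2

Repeatedly merge the two smallest:
combine U(14), S(30) → 44
combine T(40), P(42) → 82
combine 44, R(72) → 116
combine X(73), Q(74) → 147
combine 82, 116 → 198
combine 147, 198 → 345
X sits 2 levels below the root, so its codeword is 2 bits.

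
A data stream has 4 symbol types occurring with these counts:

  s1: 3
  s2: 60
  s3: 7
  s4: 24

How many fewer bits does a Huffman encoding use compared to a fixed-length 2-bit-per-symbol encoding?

50

Fixed-length: 2 bits × 94 symbols = 188 bits.
Huffman merges:
s1(3) + s3(7) → 10
10 + s4(24) → 34
34 + s2(60) → 94
Huffman total = 10 + 34 + 94 = 138 bits.
Saving = 188 − 138 = 50 bits.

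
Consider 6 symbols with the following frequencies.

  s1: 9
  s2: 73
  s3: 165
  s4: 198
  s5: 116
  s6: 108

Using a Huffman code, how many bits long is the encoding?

1610

Greedily combine the two least-frequent nodes:
s1(9) + s2(73) → 82
82 + s6(108) → 190
s5(116) + s3(165) → 281
190 + s4(198) → 388
281 + 388 → 669
Each symbol's bit-cost is frequency × depth; summing gives 1610 bits (equivalently 82 + 190 + 281 + 388 + 669).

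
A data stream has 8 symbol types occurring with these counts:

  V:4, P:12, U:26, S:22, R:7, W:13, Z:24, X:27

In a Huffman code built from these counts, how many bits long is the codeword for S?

3

Build the tree from the bottom:
combine V(4), R(7) → 11
combine 11, P(12) → 23
combine W(13), S(22) → 35
combine 23, Z(24) → 47
combine U(26), X(27) → 53
combine 35, 47 → 82
combine 53, 82 → 135
S sits 3 levels below the root, so its codeword is 3 bits.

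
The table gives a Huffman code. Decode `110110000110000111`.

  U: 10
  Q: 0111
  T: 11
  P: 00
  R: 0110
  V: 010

Read left to right; each codeword is recognised as soon as it completes (prefix code):
  11→T | 0110→R | 00→P | 0110→R | 00→P | 0111→Q
Decoded message: TRPRPQ

TRPRPQ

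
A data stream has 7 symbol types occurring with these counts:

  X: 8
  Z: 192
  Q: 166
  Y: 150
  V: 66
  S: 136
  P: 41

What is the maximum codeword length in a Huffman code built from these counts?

Merge the two lowest-weight nodes at each step:
X(8) + P(41) → 49
49 + V(66) → 115
115 + S(136) → 251
Y(150) + Q(166) → 316
Z(192) + 251 → 443
316 + 443 → 759
The rarest symbols sit at the bottom; the longest codeword is 5 bits.

5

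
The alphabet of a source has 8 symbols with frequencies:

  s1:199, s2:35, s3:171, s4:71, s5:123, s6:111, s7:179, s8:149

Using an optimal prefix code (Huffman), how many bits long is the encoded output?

3021

Greedily combine the two least-frequent nodes:
s2(35) + s4(71) → 106
106 + s6(111) → 217
s5(123) + s8(149) → 272
s3(171) + s7(179) → 350
s1(199) + 217 → 416
272 + 350 → 622
416 + 622 → 1038
Each symbol's bit-cost is frequency × depth; summing gives 3021 bits (equivalently 106 + 217 + 272 + 350 + 416 + 622 + 1038).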